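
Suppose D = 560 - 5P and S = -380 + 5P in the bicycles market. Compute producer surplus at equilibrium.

Producer surplus = 810

Equilibrium: 560 - 5P = -380 + 5P gives P* = 94, Q* = 90.
Supply starts at P = 76 (where S = 0).
PS = ½(94 − 76)(90) = 810.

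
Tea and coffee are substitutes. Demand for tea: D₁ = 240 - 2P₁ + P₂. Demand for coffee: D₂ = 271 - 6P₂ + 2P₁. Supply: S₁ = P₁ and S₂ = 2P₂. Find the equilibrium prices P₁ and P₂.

P₁ = 2191/22, P₂ = 1293/22

Market 1: 240 - 2P₁ + P₂ = P₁ → 3P₁ - P₂ = 240.
Market 2: 8P₂ - 2P₁ = 271.
Eliminating P₂: 8×(1) + 1×(2) gives 22P₁ = 2191, so P₁ = 2191/22.
Back-substitute into (2): P₂ = (271 + 2×2191/22) / 8 = 1293/22.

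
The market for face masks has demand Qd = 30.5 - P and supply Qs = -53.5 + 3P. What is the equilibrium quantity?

Q* = 9.5

Set Qd = Qs: 30.5 - P = -53.5 + 3P.
84 = 4P, so P* = 21.
Q* = 30.5 − 1(21) = 9.5.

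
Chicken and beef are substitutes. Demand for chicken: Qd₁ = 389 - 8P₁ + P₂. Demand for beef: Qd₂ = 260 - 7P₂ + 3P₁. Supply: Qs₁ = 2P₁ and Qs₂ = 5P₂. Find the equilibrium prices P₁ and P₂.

Market 1: 389 - 8P₁ + P₂ = 2P₁ → 10P₁ - P₂ = 389.
Market 2: 12P₂ - 3P₁ = 260.
Eliminating P₂: 12×(1) + 1×(2) gives 117P₁ = 4928, so P₁ = 4928/117.
Back-substitute into (2): P₂ = (260 + 3×4928/117) / 12 = 3767/117.

P₁ = 4928/117, P₂ = 3767/117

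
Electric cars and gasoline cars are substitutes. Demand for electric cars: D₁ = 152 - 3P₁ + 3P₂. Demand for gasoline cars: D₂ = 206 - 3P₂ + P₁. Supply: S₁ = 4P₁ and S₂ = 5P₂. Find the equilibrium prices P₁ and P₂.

P₁ = 1834/53, P₂ = 1594/53

Market 1: 152 - 3P₁ + 3P₂ = 4P₁ → 7P₁ - 3P₂ = 152.
Market 2: 8P₂ - P₁ = 206.
Eliminating P₂: 8×(1) + 3×(2) gives 53P₁ = 1834, so P₁ = 1834/53.
Back-substitute into (2): P₂ = (206 + 1×1834/53) / 8 = 1594/53.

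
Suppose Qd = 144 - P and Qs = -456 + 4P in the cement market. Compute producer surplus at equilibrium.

Producer surplus = 72

Equilibrium: 144 - P = -456 + 4P gives P* = 120, Q* = 24.
Supply starts at P = 114 (where Qs = 0).
PS = ½(120 − 114)(24) = 72.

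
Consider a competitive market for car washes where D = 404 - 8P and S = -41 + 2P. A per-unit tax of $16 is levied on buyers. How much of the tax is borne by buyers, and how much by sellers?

Pre-tax equilibrium: P* = 44.5, Q* = 48.
Tax on buyers shifts demand to D = 404 − 8(P + 16) = 276 - 8P.
276 - 8P = -41 + 2P gives seller price Ps = 31.7; buyers pay Pb = 31.7 + 16 = 47.7.
New quantity: Q = 404 − 8(47.7) = 22.4.
Buyer burden = 47.7 − 44.5 = 3.2; seller burden = 44.5 − 31.7 = 12.8.

Buyers bear $3.2, sellers bear $12.8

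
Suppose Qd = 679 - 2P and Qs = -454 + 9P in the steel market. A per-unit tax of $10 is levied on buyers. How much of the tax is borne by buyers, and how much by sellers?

Buyers bear 90/11, sellers bear 20/11

Pre-tax equilibrium: P* = 103, Q* = 473.
Tax on buyers shifts demand to Qd = 679 − 2(P + 10) = 659 - 2P.
659 - 2P = -454 + 9P gives seller price Ps = 1113/11; buyers pay Pb = 1113/11 + 10 = 1223/11.
New quantity: Q = 679 − 2(1223/11) = 5023/11.
Buyer burden = 1223/11 − 103 = 90/11; seller burden = 103 − 1113/11 = 20/11.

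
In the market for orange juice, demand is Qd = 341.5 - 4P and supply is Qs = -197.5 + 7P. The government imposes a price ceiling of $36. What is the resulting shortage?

Shortage = 143

Equilibrium price would be P* = 49, so the ceiling at 36 binds.
At P = 36: Qd = 341.5 − 4(36) = 197.5, Qs = -197.5 + 7(36) = 54.5.
Shortage = 197.5 − 54.5 = 143.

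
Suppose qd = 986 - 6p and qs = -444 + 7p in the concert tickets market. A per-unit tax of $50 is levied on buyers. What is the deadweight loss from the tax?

Pre-tax equilibrium: p* = 110, q* = 326.
Tax on buyers shifts demand to qd = 986 − 6(p + 50) = 686 - 6p.
686 - 6p = -444 + 7p gives seller price ps = 1130/13; buyers pay pb = 1130/13 + 50 = 1780/13.
New quantity: q = 986 − 6(1780/13) = 2138/13.
DWL = ½ × 50 × (326 − 2138/13) = 52500/13.

Deadweight loss = 52500/13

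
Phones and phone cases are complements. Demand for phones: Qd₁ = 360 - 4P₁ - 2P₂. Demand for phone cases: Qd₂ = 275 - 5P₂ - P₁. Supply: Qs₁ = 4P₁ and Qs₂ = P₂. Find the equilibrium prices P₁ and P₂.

Market 1: 360 - 4P₁ - 2P₂ = 4P₁ → 8P₁ + 2P₂ = 360.
Market 2: 6P₂ + P₁ = 275.
Eliminating P₂: 6×(1) − 2×(2) gives 46P₁ = 1610, so P₁ = 35.
Back-substitute into (2): P₂ = (275 − 1×35) / 6 = 40.

P₁ = 35, P₂ = 40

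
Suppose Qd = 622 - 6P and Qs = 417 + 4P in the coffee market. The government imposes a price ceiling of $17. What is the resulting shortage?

Shortage = 35

Equilibrium price would be P* = 20.5, so the ceiling at 17 binds.
At P = 17: Qd = 622 − 6(17) = 520, Qs = 417 + 4(17) = 485.
Shortage = 520 − 485 = 35.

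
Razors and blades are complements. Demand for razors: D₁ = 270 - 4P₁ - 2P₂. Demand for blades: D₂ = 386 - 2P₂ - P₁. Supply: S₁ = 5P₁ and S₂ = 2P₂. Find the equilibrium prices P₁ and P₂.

Market 1: 270 - 4P₁ - 2P₂ = 5P₁ → 9P₁ + 2P₂ = 270.
Market 2: 4P₂ + P₁ = 386.
Eliminating P₂: 4×(1) − 2×(2) gives 34P₁ = 308, so P₁ = 154/17.
Back-substitute into (2): P₂ = (386 − 1×154/17) / 4 = 1602/17.

P₁ = 154/17, P₂ = 1602/17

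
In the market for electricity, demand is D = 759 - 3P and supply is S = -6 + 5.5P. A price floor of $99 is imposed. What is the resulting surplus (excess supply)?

Surplus = 76.5

Equilibrium price would be P* = 90, so the floor at 99 binds.
At P = 99: D = 462, S = 538.5.
Surplus = 538.5 − 462 = 76.5.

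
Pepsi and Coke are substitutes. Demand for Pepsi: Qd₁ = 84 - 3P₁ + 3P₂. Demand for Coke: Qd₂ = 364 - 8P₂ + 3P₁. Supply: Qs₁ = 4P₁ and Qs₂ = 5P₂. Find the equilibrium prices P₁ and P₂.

P₁ = 1092/41, P₂ = 1400/41

Market 1: 84 - 3P₁ + 3P₂ = 4P₁ → 7P₁ - 3P₂ = 84.
Market 2: 13P₂ - 3P₁ = 364.
Eliminating P₂: 13×(1) + 3×(2) gives 82P₁ = 2184, so P₁ = 1092/41.
Back-substitute into (2): P₂ = (364 + 3×1092/41) / 13 = 1400/41.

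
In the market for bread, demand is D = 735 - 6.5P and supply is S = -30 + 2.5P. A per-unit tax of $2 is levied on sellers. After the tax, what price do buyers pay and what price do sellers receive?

Buyers pay 770/9, sellers receive 752/9

Pre-tax equilibrium: P* = 85, Q* = 182.5.
Tax on sellers shifts supply to S = -30 + 2.5(P − 2) = -35 + 2.5P.
735 - 6.5P = -35 + 2.5P gives buyer price Pb = 770/9; sellers receive Ps = 770/9 − 2 = 752/9.
New quantity: Q = 735 − 6.5(770/9) = 1610/9.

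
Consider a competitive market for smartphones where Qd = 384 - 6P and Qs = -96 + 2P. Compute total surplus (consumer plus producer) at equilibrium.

Total surplus = 192

Equilibrium: 384 - 6P = -96 + 2P gives P* = 60, Q* = 24.
Demand choke price: P = 64; supply starts at P = 48.
CS = ½(64 − 60)(24) = 48; PS = ½(60 − 48)(24) = 144.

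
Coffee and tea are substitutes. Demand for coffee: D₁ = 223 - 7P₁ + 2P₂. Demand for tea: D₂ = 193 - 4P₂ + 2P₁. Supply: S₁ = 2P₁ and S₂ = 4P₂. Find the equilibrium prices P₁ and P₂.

Market 1: 223 - 7P₁ + 2P₂ = 2P₁ → 9P₁ - 2P₂ = 223.
Market 2: 8P₂ - 2P₁ = 193.
Eliminating P₂: 8×(1) + 2×(2) gives 68P₁ = 2170, so P₁ = 1085/34.
Back-substitute into (2): P₂ = (193 + 2×1085/34) / 8 = 2183/68.

P₁ = 1085/34, P₂ = 2183/68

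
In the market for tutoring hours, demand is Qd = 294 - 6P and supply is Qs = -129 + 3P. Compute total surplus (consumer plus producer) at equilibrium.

Equilibrium: 294 - 6P = -129 + 3P gives P* = 47, Q* = 12.
Demand choke price: P = 49; supply starts at P = 43.
CS = ½(49 − 47)(12) = 12; PS = ½(47 − 43)(12) = 24.

Total surplus = 36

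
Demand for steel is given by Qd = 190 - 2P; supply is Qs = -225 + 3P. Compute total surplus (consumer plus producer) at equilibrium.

Total surplus = 240

Equilibrium: 190 - 2P = -225 + 3P gives P* = 83, Q* = 24.
Demand choke price: P = 95; supply starts at P = 75.
CS = ½(95 − 83)(24) = 144; PS = ½(83 − 75)(24) = 96.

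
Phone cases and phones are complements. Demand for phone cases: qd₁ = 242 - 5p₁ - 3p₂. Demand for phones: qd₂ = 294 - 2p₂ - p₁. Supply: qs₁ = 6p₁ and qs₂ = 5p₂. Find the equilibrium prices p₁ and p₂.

Market 1: 242 - 5p₁ - 3p₂ = 6p₁ → 11p₁ + 3p₂ = 242.
Market 2: 7p₂ + p₁ = 294.
Eliminating p₂: 7×(1) − 3×(2) gives 74p₁ = 812, so p₁ = 406/37.
Back-substitute into (2): p₂ = (294 − 1×406/37) / 7 = 1496/37.

p₁ = 406/37, p₂ = 1496/37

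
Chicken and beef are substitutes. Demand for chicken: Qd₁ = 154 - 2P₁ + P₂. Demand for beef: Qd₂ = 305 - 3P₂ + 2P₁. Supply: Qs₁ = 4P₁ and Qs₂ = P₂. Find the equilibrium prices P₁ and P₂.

P₁ = 921/22, P₂ = 1069/11

Market 1: 154 - 2P₁ + P₂ = 4P₁ → 6P₁ - P₂ = 154.
Market 2: 4P₂ - 2P₁ = 305.
Eliminating P₂: 4×(1) + 1×(2) gives 22P₁ = 921, so P₁ = 921/22.
Back-substitute into (2): P₂ = (305 + 2×921/22) / 4 = 1069/11.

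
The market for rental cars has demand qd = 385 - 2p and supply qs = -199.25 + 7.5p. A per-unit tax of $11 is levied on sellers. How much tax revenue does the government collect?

Tax revenue = 51128/19

Pre-tax equilibrium: p* = 61.5, q* = 262.
Tax on sellers shifts supply to qs = -199.25 + 7.5(p − 11) = -281.75 + 7.5p.
385 - 2p = -281.75 + 7.5p gives buyer price pb = 2667/38; sellers receive ps = 2667/38 − 11 = 2249/38.
New quantity: q = 385 − 2(2667/38) = 4648/19.
Revenue = 11 × 4648/19 = 51128/19.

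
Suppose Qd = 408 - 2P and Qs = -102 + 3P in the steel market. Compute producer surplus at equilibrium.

Equilibrium: 408 - 2P = -102 + 3P gives P* = 102, Q* = 204.
Supply starts at P = 34 (where Qs = 0).
PS = ½(102 − 34)(204) = 6936.

Producer surplus = 6936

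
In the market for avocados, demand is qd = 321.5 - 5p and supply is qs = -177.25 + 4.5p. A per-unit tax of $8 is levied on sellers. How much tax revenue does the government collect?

Pre-tax equilibrium: p* = 52.5, q* = 59.
Tax on sellers shifts supply to qs = -177.25 + 4.5(p − 8) = -213.25 + 4.5p.
321.5 - 5p = -213.25 + 4.5p gives buyer price pb = 2139/38; sellers receive ps = 2139/38 − 8 = 1835/38.
New quantity: q = 321.5 − 5(2139/38) = 761/19.
Revenue = 8 × 761/19 = 6088/19.

Tax revenue = 6088/19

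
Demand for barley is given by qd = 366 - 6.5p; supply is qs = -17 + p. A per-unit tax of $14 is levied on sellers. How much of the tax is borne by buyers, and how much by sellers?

Pre-tax equilibrium: p* = 766/15, q* = 511/15.
Tax on sellers shifts supply to qs = -17 + 1(p − 14) = -31 + p.
366 - 6.5p = -31 + p gives buyer price pb = 794/15; sellers receive ps = 794/15 − 14 = 584/15.
New quantity: q = 366 − 6.5(794/15) = 329/15.
Buyer burden = 794/15 − 766/15 = 28/15; seller burden = 766/15 − 584/15 = 182/15.

Buyers bear 28/15, sellers bear 182/15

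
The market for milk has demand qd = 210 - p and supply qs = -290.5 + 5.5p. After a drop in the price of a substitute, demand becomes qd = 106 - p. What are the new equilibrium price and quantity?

Original equilibrium: p* = 77, q* = 133.
New equilibrium: 106 - p = -290.5 + 5.5p, so 396.5 = 6.5p and p' = 61; q' = 106 − 1(61) = 45.

p' = 61, q' = 45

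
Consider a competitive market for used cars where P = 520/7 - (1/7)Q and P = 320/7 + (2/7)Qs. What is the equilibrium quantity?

Q* = 200/3

Set the two price expressions equal: 520/7 - (1/7)Q = 320/7 + (2/7)Q.
200/7 = (3/7)Q, so Q* = 200/3.
P* = 520/7 − (1/7)(200/3) = 1360/21.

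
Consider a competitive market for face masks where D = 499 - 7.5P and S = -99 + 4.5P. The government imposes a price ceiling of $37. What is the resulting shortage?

Shortage = 154

Equilibrium price would be P* = 299/6, so the ceiling at 37 binds.
At P = 37: D = 499 − 7.5(37) = 221.5, S = -99 + 4.5(37) = 67.5.
Shortage = 221.5 − 67.5 = 154.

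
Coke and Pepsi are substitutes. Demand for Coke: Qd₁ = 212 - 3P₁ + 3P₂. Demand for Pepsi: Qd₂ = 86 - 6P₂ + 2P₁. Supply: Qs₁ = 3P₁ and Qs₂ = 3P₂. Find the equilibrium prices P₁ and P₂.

P₁ = 45.125, P₂ = 235/12

Market 1: 212 - 3P₁ + 3P₂ = 3P₁ → 6P₁ - 3P₂ = 212.
Market 2: 9P₂ - 2P₁ = 86.
Eliminating P₂: 9×(1) + 3×(2) gives 48P₁ = 2166, so P₁ = 45.125.
Back-substitute into (2): P₂ = (86 + 2×45.125) / 9 = 235/12.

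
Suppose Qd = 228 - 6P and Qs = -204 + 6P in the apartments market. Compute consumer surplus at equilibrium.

Consumer surplus = 12

Equilibrium: 228 - 6P = -204 + 6P gives P* = 36, Q* = 12.
Demand choke price (Qd = 0): P = 38.
CS = ½(38 − 36)(12) = 12.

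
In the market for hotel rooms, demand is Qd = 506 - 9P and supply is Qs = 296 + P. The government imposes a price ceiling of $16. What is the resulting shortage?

Equilibrium price would be P* = 21, so the ceiling at 16 binds.
At P = 16: Qd = 506 − 9(16) = 362, Qs = 296 + 1(16) = 312.
Shortage = 362 − 312 = 50.

Shortage = 50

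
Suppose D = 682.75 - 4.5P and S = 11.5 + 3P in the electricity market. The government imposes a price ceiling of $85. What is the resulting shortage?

Shortage = 33.75

Equilibrium price would be P* = 89.5, so the ceiling at 85 binds.
At P = 85: D = 682.75 − 4.5(85) = 300.25, S = 11.5 + 3(85) = 266.5.
Shortage = 300.25 − 266.5 = 33.75.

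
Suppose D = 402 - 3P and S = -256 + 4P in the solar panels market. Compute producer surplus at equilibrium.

Equilibrium: 402 - 3P = -256 + 4P gives P* = 94, Q* = 120.
Supply starts at P = 64 (where S = 0).
PS = ½(94 − 64)(120) = 1800.

Producer surplus = 1800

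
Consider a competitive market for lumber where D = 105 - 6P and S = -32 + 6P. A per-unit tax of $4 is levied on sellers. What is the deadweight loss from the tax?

Deadweight loss = 24

Pre-tax equilibrium: P* = 137/12, Q* = 36.5.
Tax on sellers shifts supply to S = -32 + 6(P − 4) = -56 + 6P.
105 - 6P = -56 + 6P gives buyer price Pb = 161/12; sellers receive Ps = 161/12 − 4 = 113/12.
New quantity: Q = 105 − 6(161/12) = 24.5.
DWL = ½ × 4 × (36.5 − 24.5) = 24.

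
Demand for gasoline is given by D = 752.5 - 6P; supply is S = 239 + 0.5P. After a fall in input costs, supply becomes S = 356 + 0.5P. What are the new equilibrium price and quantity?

P' = 61, Q' = 386.5

Original equilibrium: P* = 79, Q* = 278.5.
New equilibrium: 752.5 - 6P = 356 + 0.5P, so 396.5 = 6.5P and P' = 61; Q' = 752.5 − 6(61) = 386.5.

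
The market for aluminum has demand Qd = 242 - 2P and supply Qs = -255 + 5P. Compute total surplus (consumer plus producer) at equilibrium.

Equilibrium: 242 - 2P = -255 + 5P gives P* = 71, Q* = 100.
Demand choke price: P = 121; supply starts at P = 51.
CS = ½(121 − 71)(100) = 2500; PS = ½(71 − 51)(100) = 1000.

Total surplus = 3500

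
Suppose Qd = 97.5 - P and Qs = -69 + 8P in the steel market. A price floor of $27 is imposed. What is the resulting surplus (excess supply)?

Surplus = 76.5

Equilibrium price would be P* = 18.5, so the floor at 27 binds.
At P = 27: Qd = 70.5, Qs = 147.
Surplus = 147 − 70.5 = 76.5.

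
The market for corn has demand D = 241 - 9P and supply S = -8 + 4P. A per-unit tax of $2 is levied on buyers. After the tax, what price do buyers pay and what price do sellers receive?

Pre-tax equilibrium: P* = 249/13, Q* = 892/13.
Tax on buyers shifts demand to D = 241 − 9(P + 2) = 223 - 9P.
223 - 9P = -8 + 4P gives seller price Ps = 231/13; buyers pay Pb = 231/13 + 2 = 257/13.
New quantity: Q = 241 − 9(257/13) = 820/13.

Buyers pay 257/13, sellers receive 231/13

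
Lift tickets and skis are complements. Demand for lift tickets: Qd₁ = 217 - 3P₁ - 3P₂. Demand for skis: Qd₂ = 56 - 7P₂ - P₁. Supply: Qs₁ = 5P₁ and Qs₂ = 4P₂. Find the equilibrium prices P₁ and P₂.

Market 1: 217 - 3P₁ - 3P₂ = 5P₁ → 8P₁ + 3P₂ = 217.
Market 2: 11P₂ + P₁ = 56.
Eliminating P₂: 11×(1) − 3×(2) gives 85P₁ = 2219, so P₁ = 2219/85.
Back-substitute into (2): P₂ = (56 − 1×2219/85) / 11 = 231/85.

P₁ = 2219/85, P₂ = 231/85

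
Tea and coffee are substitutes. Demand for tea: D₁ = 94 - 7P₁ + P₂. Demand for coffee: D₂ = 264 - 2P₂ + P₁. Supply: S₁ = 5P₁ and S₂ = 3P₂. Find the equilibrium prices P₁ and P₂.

Market 1: 94 - 7P₁ + P₂ = 5P₁ → 12P₁ - P₂ = 94.
Market 2: 5P₂ - P₁ = 264.
Eliminating P₂: 5×(1) + 1×(2) gives 59P₁ = 734, so P₁ = 734/59.
Back-substitute into (2): P₂ = (264 + 1×734/59) / 5 = 3262/59.

P₁ = 734/59, P₂ = 3262/59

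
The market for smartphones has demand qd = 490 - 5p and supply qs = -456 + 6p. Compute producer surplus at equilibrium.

Equilibrium: 490 - 5p = -456 + 6p gives p* = 86, q* = 60.
Supply starts at p = 76 (where qs = 0).
PS = ½(86 − 76)(60) = 300.

Producer surplus = 300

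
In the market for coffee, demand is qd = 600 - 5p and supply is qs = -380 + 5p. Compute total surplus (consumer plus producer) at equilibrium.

Total surplus = 2420

Equilibrium: 600 - 5p = -380 + 5p gives p* = 98, q* = 110.
Demand choke price: p = 120; supply starts at p = 76.
CS = ½(120 − 98)(110) = 1210; PS = ½(98 − 76)(110) = 1210.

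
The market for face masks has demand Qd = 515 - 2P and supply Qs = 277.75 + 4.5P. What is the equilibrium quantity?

Q* = 442

Set Qd = Qs: 515 - 2P = 277.75 + 4.5P.
237.25 = 6.5P, so P* = 36.5.
Q* = 515 − 2(36.5) = 442.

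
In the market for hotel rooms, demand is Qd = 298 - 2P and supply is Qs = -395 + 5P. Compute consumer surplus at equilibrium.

Consumer surplus = 2500

Equilibrium: 298 - 2P = -395 + 5P gives P* = 99, Q* = 100.
Demand choke price (Qd = 0): P = 149.
CS = ½(149 − 99)(100) = 2500.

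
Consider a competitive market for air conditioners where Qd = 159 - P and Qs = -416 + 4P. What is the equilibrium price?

P* = 115

Set Qd = Qs: 159 - P = -416 + 4P.
575 = 5P, so P* = 115.
Q* = 159 − 1(115) = 44.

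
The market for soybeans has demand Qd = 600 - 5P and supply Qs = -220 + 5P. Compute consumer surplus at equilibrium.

Consumer surplus = 3610

Equilibrium: 600 - 5P = -220 + 5P gives P* = 82, Q* = 190.
Demand choke price (Qd = 0): P = 120.
CS = ½(120 − 82)(190) = 3610.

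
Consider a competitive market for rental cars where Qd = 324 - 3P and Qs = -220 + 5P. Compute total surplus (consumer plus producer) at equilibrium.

Total surplus = 3840

Equilibrium: 324 - 3P = -220 + 5P gives P* = 68, Q* = 120.
Demand choke price: P = 108; supply starts at P = 44.
CS = ½(108 − 68)(120) = 2400; PS = ½(68 − 44)(120) = 1440.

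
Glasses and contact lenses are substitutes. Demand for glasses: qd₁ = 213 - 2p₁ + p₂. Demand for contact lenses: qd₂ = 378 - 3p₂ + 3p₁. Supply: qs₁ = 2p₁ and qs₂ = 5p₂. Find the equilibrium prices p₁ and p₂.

Market 1: 213 - 2p₁ + p₂ = 2p₁ → 4p₁ - p₂ = 213.
Market 2: 8p₂ - 3p₁ = 378.
Eliminating p₂: 8×(1) + 1×(2) gives 29p₁ = 2082, so p₁ = 2082/29.
Back-substitute into (2): p₂ = (378 + 3×2082/29) / 8 = 2151/29.

p₁ = 2082/29, p₂ = 2151/29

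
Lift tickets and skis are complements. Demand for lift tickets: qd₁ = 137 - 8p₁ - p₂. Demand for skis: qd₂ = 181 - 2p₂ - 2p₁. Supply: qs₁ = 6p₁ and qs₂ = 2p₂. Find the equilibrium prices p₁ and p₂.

Market 1: 137 - 8p₁ - p₂ = 6p₁ → 14p₁ + p₂ = 137.
Market 2: 4p₂ + 2p₁ = 181.
Eliminating p₂: 4×(1) − 1×(2) gives 54p₁ = 367, so p₁ = 367/54.
Back-substitute into (2): p₂ = (181 − 2×367/54) / 4 = 1130/27.

p₁ = 367/54, p₂ = 1130/27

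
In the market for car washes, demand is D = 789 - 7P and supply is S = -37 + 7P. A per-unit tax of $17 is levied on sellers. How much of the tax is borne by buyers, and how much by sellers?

Buyers bear $8.5, sellers bear $8.5

Pre-tax equilibrium: P* = 59, Q* = 376.
Tax on sellers shifts supply to S = -37 + 7(P − 17) = -156 + 7P.
789 - 7P = -156 + 7P gives buyer price Pb = 67.5; sellers receive Ps = 67.5 − 17 = 50.5.
New quantity: Q = 789 − 7(67.5) = 316.5.
Buyer burden = 67.5 − 59 = 8.5; seller burden = 59 − 50.5 = 8.5.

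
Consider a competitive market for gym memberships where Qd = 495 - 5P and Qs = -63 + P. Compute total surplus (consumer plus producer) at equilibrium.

Total surplus = 540

Equilibrium: 495 - 5P = -63 + P gives P* = 93, Q* = 30.
Demand choke price: P = 99; supply starts at P = 63.
CS = ½(99 − 93)(30) = 90; PS = ½(93 − 63)(30) = 450.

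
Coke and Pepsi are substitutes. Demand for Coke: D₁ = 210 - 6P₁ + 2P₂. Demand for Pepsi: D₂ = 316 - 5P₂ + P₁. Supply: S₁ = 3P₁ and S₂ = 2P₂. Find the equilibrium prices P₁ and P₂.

P₁ = 2102/61, P₂ = 3054/61

Market 1: 210 - 6P₁ + 2P₂ = 3P₁ → 9P₁ - 2P₂ = 210.
Market 2: 7P₂ - P₁ = 316.
Eliminating P₂: 7×(1) + 2×(2) gives 61P₁ = 2102, so P₁ = 2102/61.
Back-substitute into (2): P₂ = (316 + 1×2102/61) / 7 = 3054/61.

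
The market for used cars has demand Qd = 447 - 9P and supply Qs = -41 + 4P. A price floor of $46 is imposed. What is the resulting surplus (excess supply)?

Equilibrium price would be P* = 488/13, so the floor at 46 binds.
At P = 46: Qd = 33, Qs = 143.
Surplus = 143 − 33 = 110.

Surplus = 110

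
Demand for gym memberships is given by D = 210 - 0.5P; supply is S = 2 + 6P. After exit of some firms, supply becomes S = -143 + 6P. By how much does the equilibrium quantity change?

Original equilibrium: P* = 32, Q* = 194.
New equilibrium: 210 - 0.5P = -143 + 6P, so 353 = 6.5P and P' = 706/13; Q' = 210 − 0.5(706/13) = 2377/13.
Change in quantity: 2377/13 − 194 = -145/13.

ΔQ = -145/13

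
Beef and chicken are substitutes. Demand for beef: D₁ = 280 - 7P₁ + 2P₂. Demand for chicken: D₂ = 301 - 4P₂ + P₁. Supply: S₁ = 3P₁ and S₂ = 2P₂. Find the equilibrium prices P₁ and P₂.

P₁ = 1141/29, P₂ = 1645/29

Market 1: 280 - 7P₁ + 2P₂ = 3P₁ → 10P₁ - 2P₂ = 280.
Market 2: 6P₂ - P₁ = 301.
Eliminating P₂: 6×(1) + 2×(2) gives 58P₁ = 2282, so P₁ = 1141/29.
Back-substitute into (2): P₂ = (301 + 1×1141/29) / 6 = 1645/29.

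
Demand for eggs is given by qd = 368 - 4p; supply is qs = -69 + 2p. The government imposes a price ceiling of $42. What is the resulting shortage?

Shortage = 185

Equilibrium price would be p* = 437/6, so the ceiling at 42 binds.
At p = 42: qd = 368 − 4(42) = 200, qs = -69 + 2(42) = 15.
Shortage = 200 − 15 = 185.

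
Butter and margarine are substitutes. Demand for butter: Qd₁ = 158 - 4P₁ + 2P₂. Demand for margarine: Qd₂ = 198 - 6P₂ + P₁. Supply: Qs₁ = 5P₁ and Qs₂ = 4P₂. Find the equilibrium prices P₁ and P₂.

P₁ = 247/11, P₂ = 485/22

Market 1: 158 - 4P₁ + 2P₂ = 5P₁ → 9P₁ - 2P₂ = 158.
Market 2: 10P₂ - P₁ = 198.
Eliminating P₂: 10×(1) + 2×(2) gives 88P₁ = 1976, so P₁ = 247/11.
Back-substitute into (2): P₂ = (198 + 1×247/11) / 10 = 485/22.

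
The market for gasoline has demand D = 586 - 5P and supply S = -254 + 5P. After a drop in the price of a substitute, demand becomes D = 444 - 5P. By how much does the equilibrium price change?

Original equilibrium: P* = 84, Q* = 166.
New equilibrium: 444 - 5P = -254 + 5P, so 698 = 10P and P' = 69.8; Q' = 444 − 5(69.8) = 95.
Change in price: 69.8 − 84 = -14.2.

ΔP = -14.2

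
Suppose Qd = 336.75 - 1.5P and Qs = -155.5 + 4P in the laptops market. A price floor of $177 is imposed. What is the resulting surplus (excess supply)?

Surplus = 481.25

Equilibrium price would be P* = 89.5, so the floor at 177 binds.
At P = 177: Qd = 71.25, Qs = 552.5.
Surplus = 552.5 − 71.25 = 481.25.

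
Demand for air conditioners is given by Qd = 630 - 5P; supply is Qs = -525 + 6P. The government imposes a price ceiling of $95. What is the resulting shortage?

Equilibrium price would be P* = 105, so the ceiling at 95 binds.
At P = 95: Qd = 630 − 5(95) = 155, Qs = -525 + 6(95) = 45.
Shortage = 155 − 45 = 110.

Shortage = 110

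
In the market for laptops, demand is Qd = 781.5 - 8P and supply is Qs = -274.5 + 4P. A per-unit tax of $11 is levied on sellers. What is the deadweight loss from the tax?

Deadweight loss = 484/3

Pre-tax equilibrium: P* = 88, Q* = 77.5.
Tax on sellers shifts supply to Qs = -274.5 + 4(P − 11) = -318.5 + 4P.
781.5 - 8P = -318.5 + 4P gives buyer price Pb = 275/3; sellers receive Ps = 275/3 − 11 = 242/3.
New quantity: Q = 781.5 − 8(275/3) = 289/6.
DWL = ½ × 11 × (77.5 − 289/6) = 484/3.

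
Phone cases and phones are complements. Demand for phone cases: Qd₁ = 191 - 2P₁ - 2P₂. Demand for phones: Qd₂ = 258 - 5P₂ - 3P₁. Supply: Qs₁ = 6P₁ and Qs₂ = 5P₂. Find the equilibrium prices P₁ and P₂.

P₁ = 697/37, P₂ = 1491/74

Market 1: 191 - 2P₁ - 2P₂ = 6P₁ → 8P₁ + 2P₂ = 191.
Market 2: 10P₂ + 3P₁ = 258.
Eliminating P₂: 10×(1) − 2×(2) gives 74P₁ = 1394, so P₁ = 697/37.
Back-substitute into (2): P₂ = (258 − 3×697/37) / 10 = 1491/74.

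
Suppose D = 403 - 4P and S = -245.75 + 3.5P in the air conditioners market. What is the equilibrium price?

Set D = S: 403 - 4P = -245.75 + 3.5P.
648.75 = 7.5P, so P* = 86.5.
Q* = 403 − 4(86.5) = 57.

P* = 86.5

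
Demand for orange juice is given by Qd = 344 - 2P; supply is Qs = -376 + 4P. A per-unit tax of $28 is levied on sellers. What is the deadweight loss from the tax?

Pre-tax equilibrium: P* = 120, Q* = 104.
Tax on sellers shifts supply to Qs = -376 + 4(P − 28) = -488 + 4P.
344 - 2P = -488 + 4P gives buyer price Pb = 416/3; sellers receive Ps = 416/3 − 28 = 332/3.
New quantity: Q = 344 − 2(416/3) = 200/3.
DWL = ½ × 28 × (104 − 200/3) = 1568/3.

Deadweight loss = 1568/3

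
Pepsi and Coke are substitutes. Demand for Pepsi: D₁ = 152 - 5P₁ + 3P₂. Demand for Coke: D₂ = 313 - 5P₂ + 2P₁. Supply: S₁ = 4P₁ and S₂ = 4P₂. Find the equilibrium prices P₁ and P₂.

Market 1: 152 - 5P₁ + 3P₂ = 4P₁ → 9P₁ - 3P₂ = 152.
Market 2: 9P₂ - 2P₁ = 313.
Eliminating P₂: 9×(1) + 3×(2) gives 75P₁ = 2307, so P₁ = 30.76.
Back-substitute into (2): P₂ = (313 + 2×30.76) / 9 = 3121/75.

P₁ = 30.76, P₂ = 3121/75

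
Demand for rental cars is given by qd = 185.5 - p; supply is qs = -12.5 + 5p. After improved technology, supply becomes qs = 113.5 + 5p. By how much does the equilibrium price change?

Original equilibrium: p* = 33, q* = 152.5.
New equilibrium: 185.5 - p = 113.5 + 5p, so 72 = 6p and p' = 12; q' = 185.5 − 1(12) = 173.5.
Change in price: 12 − 33 = -21.

Δp = -21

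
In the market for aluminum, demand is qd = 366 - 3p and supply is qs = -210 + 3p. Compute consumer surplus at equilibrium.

Consumer surplus = 1014

Equilibrium: 366 - 3p = -210 + 3p gives p* = 96, q* = 78.
Demand choke price (qd = 0): p = 122.
CS = ½(122 − 96)(78) = 1014.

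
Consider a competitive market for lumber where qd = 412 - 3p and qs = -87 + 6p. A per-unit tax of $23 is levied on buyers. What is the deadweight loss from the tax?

Pre-tax equilibrium: p* = 499/9, q* = 737/3.
Tax on buyers shifts demand to qd = 412 − 3(p + 23) = 343 - 3p.
343 - 3p = -87 + 6p gives seller price ps = 430/9; buyers pay pb = 430/9 + 23 = 637/9.
New quantity: q = 412 − 3(637/9) = 599/3.
DWL = ½ × 23 × (737/3 − 599/3) = 529.

Deadweight loss = 529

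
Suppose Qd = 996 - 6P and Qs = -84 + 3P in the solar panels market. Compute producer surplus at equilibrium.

Producer surplus = 12696

Equilibrium: 996 - 6P = -84 + 3P gives P* = 120, Q* = 276.
Supply starts at P = 28 (where Qs = 0).
PS = ½(120 − 28)(276) = 12696.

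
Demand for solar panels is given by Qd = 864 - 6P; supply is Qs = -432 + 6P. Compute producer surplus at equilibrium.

Producer surplus = 3888

Equilibrium: 864 - 6P = -432 + 6P gives P* = 108, Q* = 216.
Supply starts at P = 72 (where Qs = 0).
PS = ½(108 − 72)(216) = 3888.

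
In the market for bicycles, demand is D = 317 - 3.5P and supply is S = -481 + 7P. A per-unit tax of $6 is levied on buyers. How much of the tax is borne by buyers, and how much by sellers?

Pre-tax equilibrium: P* = 76, Q* = 51.
Tax on buyers shifts demand to D = 317 − 3.5(P + 6) = 296 - 3.5P.
296 - 3.5P = -481 + 7P gives seller price Ps = 74; buyers pay Pb = 74 + 6 = 80.
New quantity: Q = 317 − 3.5(80) = 37.
Buyer burden = 80 − 76 = 4; seller burden = 76 − 74 = 2.

Buyers bear $4, sellers bear $2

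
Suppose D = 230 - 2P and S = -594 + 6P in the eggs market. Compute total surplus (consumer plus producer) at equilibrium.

Equilibrium: 230 - 2P = -594 + 6P gives P* = 103, Q* = 24.
Demand choke price: P = 115; supply starts at P = 99.
CS = ½(115 − 103)(24) = 144; PS = ½(103 − 99)(24) = 48.

Total surplus = 192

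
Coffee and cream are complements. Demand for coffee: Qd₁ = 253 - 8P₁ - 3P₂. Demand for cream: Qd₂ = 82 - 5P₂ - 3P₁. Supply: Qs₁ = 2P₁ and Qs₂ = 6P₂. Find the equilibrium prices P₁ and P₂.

P₁ = 2537/101, P₂ = 61/101

Market 1: 253 - 8P₁ - 3P₂ = 2P₁ → 10P₁ + 3P₂ = 253.
Market 2: 11P₂ + 3P₁ = 82.
Eliminating P₂: 11×(1) − 3×(2) gives 101P₁ = 2537, so P₁ = 2537/101.
Back-substitute into (2): P₂ = (82 − 3×2537/101) / 11 = 61/101.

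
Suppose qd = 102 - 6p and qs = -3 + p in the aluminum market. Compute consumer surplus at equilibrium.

Consumer surplus = 12

Equilibrium: 102 - 6p = -3 + p gives p* = 15, q* = 12.
Demand choke price (qd = 0): p = 17.
CS = ½(17 − 15)(12) = 12.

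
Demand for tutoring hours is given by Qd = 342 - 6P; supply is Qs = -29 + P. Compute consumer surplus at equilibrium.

Equilibrium: 342 - 6P = -29 + P gives P* = 53, Q* = 24.
Demand choke price (Qd = 0): P = 57.
CS = ½(57 − 53)(24) = 48.

Consumer surplus = 48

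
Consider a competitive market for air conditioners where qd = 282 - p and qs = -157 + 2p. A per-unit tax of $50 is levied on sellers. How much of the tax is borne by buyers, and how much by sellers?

Pre-tax equilibrium: p* = 439/3, q* = 407/3.
Tax on sellers shifts supply to qs = -157 + 2(p − 50) = -257 + 2p.
282 - p = -257 + 2p gives buyer price pb = 539/3; sellers receive ps = 539/3 − 50 = 389/3.
New quantity: q = 282 − 1(539/3) = 307/3.
Buyer burden = 539/3 − 439/3 = 100/3; seller burden = 439/3 − 389/3 = 50/3.

Buyers bear 100/3, sellers bear 50/3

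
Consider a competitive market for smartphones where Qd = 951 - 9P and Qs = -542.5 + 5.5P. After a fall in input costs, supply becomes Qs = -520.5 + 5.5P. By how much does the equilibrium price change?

Original equilibrium: P* = 103, Q* = 24.
New equilibrium: 951 - 9P = -520.5 + 5.5P, so 1471.5 = 14.5P and P' = 2943/29; Q' = 951 − 9(2943/29) = 1092/29.
Change in price: 2943/29 − 103 = -44/29.

ΔP = -44/29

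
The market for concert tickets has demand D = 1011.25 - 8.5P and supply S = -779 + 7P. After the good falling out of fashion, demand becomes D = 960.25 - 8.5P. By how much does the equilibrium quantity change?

Original equilibrium: P* = 115.5, Q* = 29.5.
New equilibrium: 960.25 - 8.5P = -779 + 7P, so 1739.25 = 15.5P and P' = 6957/62; Q' = 960.25 − 8.5(6957/62) = 401/62.
Change in quantity: 401/62 − 29.5 = -714/31.

ΔQ = -714/31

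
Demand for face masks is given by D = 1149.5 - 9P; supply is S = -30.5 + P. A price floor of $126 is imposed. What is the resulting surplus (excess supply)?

Surplus = 80

Equilibrium price would be P* = 118, so the floor at 126 binds.
At P = 126: D = 15.5, S = 95.5.
Surplus = 95.5 − 15.5 = 80.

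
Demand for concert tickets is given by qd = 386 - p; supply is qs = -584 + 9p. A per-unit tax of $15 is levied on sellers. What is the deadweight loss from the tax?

Pre-tax equilibrium: p* = 97, q* = 289.
Tax on sellers shifts supply to qs = -584 + 9(p − 15) = -719 + 9p.
386 - p = -719 + 9p gives buyer price pb = 110.5; sellers receive ps = 110.5 − 15 = 95.5.
New quantity: q = 386 − 1(110.5) = 275.5.
DWL = ½ × 15 × (289 − 275.5) = 101.25.

Deadweight loss = 101.25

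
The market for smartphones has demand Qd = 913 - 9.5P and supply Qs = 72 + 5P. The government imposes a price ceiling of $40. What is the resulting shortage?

Equilibrium price would be P* = 58, so the ceiling at 40 binds.
At P = 40: Qd = 913 − 9.5(40) = 533, Qs = 72 + 5(40) = 272.
Shortage = 533 − 272 = 261.

Shortage = 261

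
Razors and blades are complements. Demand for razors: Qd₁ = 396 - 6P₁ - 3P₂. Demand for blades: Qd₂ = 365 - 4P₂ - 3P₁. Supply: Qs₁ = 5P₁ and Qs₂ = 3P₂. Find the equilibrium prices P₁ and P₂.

Market 1: 396 - 6P₁ - 3P₂ = 5P₁ → 11P₁ + 3P₂ = 396.
Market 2: 7P₂ + 3P₁ = 365.
Eliminating P₂: 7×(1) − 3×(2) gives 68P₁ = 1677, so P₁ = 1677/68.
Back-substitute into (2): P₂ = (365 − 3×1677/68) / 7 = 2827/68.

P₁ = 1677/68, P₂ = 2827/68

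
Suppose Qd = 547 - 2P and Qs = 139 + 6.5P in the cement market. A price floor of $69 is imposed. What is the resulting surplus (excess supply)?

Surplus = 178.5

Equilibrium price would be P* = 48, so the floor at 69 binds.
At P = 69: Qd = 409, Qs = 587.5.
Surplus = 587.5 − 409 = 178.5.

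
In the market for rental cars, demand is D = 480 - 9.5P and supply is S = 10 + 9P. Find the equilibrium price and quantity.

Set D = S: 480 - 9.5P = 10 + 9P.
470 = 18.5P, so P* = 940/37.
Q* = 480 − 9.5(940/37) = 8830/37.

P* = 940/37, Q* = 8830/37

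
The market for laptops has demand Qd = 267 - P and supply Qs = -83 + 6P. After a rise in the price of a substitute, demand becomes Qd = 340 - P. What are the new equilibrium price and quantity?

P' = 423/7, Q' = 1957/7

Original equilibrium: P* = 50, Q* = 217.
New equilibrium: 340 - P = -83 + 6P, so 423 = 7P and P' = 423/7; Q' = 340 − 1(423/7) = 1957/7.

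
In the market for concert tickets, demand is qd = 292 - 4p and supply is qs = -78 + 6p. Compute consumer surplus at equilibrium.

Equilibrium: 292 - 4p = -78 + 6p gives p* = 37, q* = 144.
Demand choke price (qd = 0): p = 73.
CS = ½(73 − 37)(144) = 2592.

Consumer surplus = 2592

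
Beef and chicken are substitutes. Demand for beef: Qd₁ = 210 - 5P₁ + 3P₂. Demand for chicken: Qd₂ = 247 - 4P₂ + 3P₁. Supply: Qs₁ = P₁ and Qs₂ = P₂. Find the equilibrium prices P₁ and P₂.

P₁ = 597/7, P₂ = 704/7

Market 1: 210 - 5P₁ + 3P₂ = P₁ → 6P₁ - 3P₂ = 210.
Market 2: 5P₂ - 3P₁ = 247.
Eliminating P₂: 5×(1) + 3×(2) gives 21P₁ = 1791, so P₁ = 597/7.
Back-substitute into (2): P₂ = (247 + 3×597/7) / 5 = 704/7.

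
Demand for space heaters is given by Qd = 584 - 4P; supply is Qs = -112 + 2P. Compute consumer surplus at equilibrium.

Consumer surplus = 1800

Equilibrium: 584 - 4P = -112 + 2P gives P* = 116, Q* = 120.
Demand choke price (Qd = 0): P = 146.
CS = ½(146 − 116)(120) = 1800.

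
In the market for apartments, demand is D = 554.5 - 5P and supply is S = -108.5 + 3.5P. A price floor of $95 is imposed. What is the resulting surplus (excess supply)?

Equilibrium price would be P* = 78, so the floor at 95 binds.
At P = 95: D = 79.5, S = 224.
Surplus = 224 − 79.5 = 144.5.

Surplus = 144.5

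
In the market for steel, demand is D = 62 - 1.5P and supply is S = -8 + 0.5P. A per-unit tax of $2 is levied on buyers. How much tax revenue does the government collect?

Pre-tax equilibrium: P* = 35, Q* = 9.5.
Tax on buyers shifts demand to D = 62 − 1.5(P + 2) = 59 - 1.5P.
59 - 1.5P = -8 + 0.5P gives seller price Ps = 33.5; buyers pay Pb = 33.5 + 2 = 35.5.
New quantity: Q = 62 − 1.5(35.5) = 8.75.
Revenue = 2 × 8.75 = 17.5.

Tax revenue = 17.5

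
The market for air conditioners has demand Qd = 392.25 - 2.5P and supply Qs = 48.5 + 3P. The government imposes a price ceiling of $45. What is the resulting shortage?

Equilibrium price would be P* = 62.5, so the ceiling at 45 binds.
At P = 45: Qd = 392.25 − 2.5(45) = 279.75, Qs = 48.5 + 3(45) = 183.5.
Shortage = 279.75 − 183.5 = 96.25.

Shortage = 96.25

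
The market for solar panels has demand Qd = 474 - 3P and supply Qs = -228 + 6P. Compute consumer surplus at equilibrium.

Equilibrium: 474 - 3P = -228 + 6P gives P* = 78, Q* = 240.
Demand choke price (Qd = 0): P = 158.
CS = ½(158 − 78)(240) = 9600.

Consumer surplus = 9600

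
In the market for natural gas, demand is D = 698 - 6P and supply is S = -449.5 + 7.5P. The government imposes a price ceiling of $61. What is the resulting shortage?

Shortage = 324

Equilibrium price would be P* = 85, so the ceiling at 61 binds.
At P = 61: D = 698 − 6(61) = 332, S = -449.5 + 7.5(61) = 8.
Shortage = 332 − 8 = 324.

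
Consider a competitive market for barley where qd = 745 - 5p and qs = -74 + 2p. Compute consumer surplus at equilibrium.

Equilibrium: 745 - 5p = -74 + 2p gives p* = 117, q* = 160.
Demand choke price (qd = 0): p = 149.
CS = ½(149 − 117)(160) = 2560.

Consumer surplus = 2560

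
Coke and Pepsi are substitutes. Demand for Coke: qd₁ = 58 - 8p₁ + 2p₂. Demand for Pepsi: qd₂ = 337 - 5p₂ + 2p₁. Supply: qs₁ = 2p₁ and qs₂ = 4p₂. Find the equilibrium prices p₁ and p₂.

p₁ = 598/43, p₂ = 1743/43

Market 1: 58 - 8p₁ + 2p₂ = 2p₁ → 10p₁ - 2p₂ = 58.
Market 2: 9p₂ - 2p₁ = 337.
Eliminating p₂: 9×(1) + 2×(2) gives 86p₁ = 1196, so p₁ = 598/43.
Back-substitute into (2): p₂ = (337 + 2×598/43) / 9 = 1743/43.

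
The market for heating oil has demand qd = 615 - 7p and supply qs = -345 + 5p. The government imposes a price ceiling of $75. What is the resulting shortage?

Equilibrium price would be p* = 80, so the ceiling at 75 binds.
At p = 75: qd = 615 − 7(75) = 90, qs = -345 + 5(75) = 30.
Shortage = 90 − 30 = 60.

Shortage = 60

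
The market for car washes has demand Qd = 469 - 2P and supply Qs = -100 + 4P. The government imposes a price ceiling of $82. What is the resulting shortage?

Equilibrium price would be P* = 569/6, so the ceiling at 82 binds.
At P = 82: Qd = 469 − 2(82) = 305, Qs = -100 + 4(82) = 228.
Shortage = 305 − 228 = 77.

Shortage = 77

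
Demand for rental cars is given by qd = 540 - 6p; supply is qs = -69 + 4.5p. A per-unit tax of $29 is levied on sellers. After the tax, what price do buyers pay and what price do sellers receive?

Buyers pay 493/7, sellers receive 290/7

Pre-tax equilibrium: p* = 58, q* = 192.
Tax on sellers shifts supply to qs = -69 + 4.5(p − 29) = -199.5 + 4.5p.
540 - 6p = -199.5 + 4.5p gives buyer price pb = 493/7; sellers receive ps = 493/7 − 29 = 290/7.
New quantity: q = 540 − 6(493/7) = 822/7.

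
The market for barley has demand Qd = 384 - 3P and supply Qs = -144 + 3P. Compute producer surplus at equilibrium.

Producer surplus = 2400

Equilibrium: 384 - 3P = -144 + 3P gives P* = 88, Q* = 120.
Supply starts at P = 48 (where Qs = 0).
PS = ½(88 − 48)(120) = 2400.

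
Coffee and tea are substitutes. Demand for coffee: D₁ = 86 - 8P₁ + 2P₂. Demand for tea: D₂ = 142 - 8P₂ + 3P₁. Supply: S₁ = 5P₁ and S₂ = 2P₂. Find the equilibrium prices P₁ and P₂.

P₁ = 286/31, P₂ = 526/31

Market 1: 86 - 8P₁ + 2P₂ = 5P₁ → 13P₁ - 2P₂ = 86.
Market 2: 10P₂ - 3P₁ = 142.
Eliminating P₂: 10×(1) + 2×(2) gives 124P₁ = 1144, so P₁ = 286/31.
Back-substitute into (2): P₂ = (142 + 3×286/31) / 10 = 526/31.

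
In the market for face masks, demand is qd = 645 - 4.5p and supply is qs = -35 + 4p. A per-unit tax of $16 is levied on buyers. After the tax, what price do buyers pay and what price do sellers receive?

Buyers pay 1488/17, sellers receive 1216/17

Pre-tax equilibrium: p* = 80, q* = 285.
Tax on buyers shifts demand to qd = 645 − 4.5(p + 16) = 573 - 4.5p.
573 - 4.5p = -35 + 4p gives seller price ps = 1216/17; buyers pay pb = 1216/17 + 16 = 1488/17.
New quantity: q = 645 − 4.5(1488/17) = 4269/17.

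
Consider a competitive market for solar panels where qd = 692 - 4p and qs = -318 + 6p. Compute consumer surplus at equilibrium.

Equilibrium: 692 - 4p = -318 + 6p gives p* = 101, q* = 288.
Demand choke price (qd = 0): p = 173.
CS = ½(173 − 101)(288) = 10368.

Consumer surplus = 10368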